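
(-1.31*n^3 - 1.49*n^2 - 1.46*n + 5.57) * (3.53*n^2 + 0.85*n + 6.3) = -4.6243*n^5 - 6.3732*n^4 - 14.6733*n^3 + 9.0341*n^2 - 4.4635*n + 35.091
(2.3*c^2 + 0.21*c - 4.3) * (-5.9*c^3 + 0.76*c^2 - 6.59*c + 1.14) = -13.57*c^5 + 0.509*c^4 + 10.3726*c^3 - 2.0299*c^2 + 28.5764*c - 4.902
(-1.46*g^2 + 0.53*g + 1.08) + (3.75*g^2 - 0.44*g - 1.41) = 2.29*g^2 + 0.09*g - 0.33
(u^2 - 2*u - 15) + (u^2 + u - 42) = 2*u^2 - u - 57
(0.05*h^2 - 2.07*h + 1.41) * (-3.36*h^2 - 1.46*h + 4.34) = -0.168*h^4 + 6.8822*h^3 - 1.4984*h^2 - 11.0424*h + 6.1194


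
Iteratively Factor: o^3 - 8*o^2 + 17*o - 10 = (o - 1)*(o^2 - 7*o + 10) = (o - 5)*(o - 1)*(o - 2)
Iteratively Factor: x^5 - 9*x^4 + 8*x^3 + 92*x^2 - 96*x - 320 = (x - 4)*(x^4 - 5*x^3 - 12*x^2 + 44*x + 80) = (x - 4)^2*(x^3 - x^2 - 16*x - 20) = (x - 5)*(x - 4)^2*(x^2 + 4*x + 4) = (x - 5)*(x - 4)^2*(x + 2)*(x + 2)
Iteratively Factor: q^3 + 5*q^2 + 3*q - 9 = (q + 3)*(q^2 + 2*q - 3) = (q - 1)*(q + 3)*(q + 3)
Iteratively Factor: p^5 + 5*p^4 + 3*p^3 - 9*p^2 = (p)*(p^4 + 5*p^3 + 3*p^2 - 9*p) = p*(p - 1)*(p^3 + 6*p^2 + 9*p) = p*(p - 1)*(p + 3)*(p^2 + 3*p) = p^2*(p - 1)*(p + 3)*(p + 3)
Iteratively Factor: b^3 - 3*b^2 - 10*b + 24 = (b - 4)*(b^2 + b - 6) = (b - 4)*(b + 3)*(b - 2)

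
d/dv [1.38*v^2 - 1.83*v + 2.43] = 2.76*v - 1.83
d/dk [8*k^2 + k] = 16*k + 1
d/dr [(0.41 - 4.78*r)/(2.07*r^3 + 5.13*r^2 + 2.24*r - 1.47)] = (19.7892*r^3 + 21.9753*r^2 - 4.2066*r + 6.1082)/(4.2849*r^6 + 21.2382*r^5 + 35.5905*r^4 + 16.8966*r^3 - 10.0646*r^2 - 6.5856*r + 2.1609)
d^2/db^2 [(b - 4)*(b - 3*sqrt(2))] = 2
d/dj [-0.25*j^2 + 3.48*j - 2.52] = 3.48 - 0.5*j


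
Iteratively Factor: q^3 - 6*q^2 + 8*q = (q - 2)*(q^2 - 4*q) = q*(q - 2)*(q - 4)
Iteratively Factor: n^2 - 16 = (n + 4)*(n - 4)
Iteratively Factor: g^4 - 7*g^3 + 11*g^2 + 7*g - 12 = (g + 1)*(g^3 - 8*g^2 + 19*g - 12) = (g - 3)*(g + 1)*(g^2 - 5*g + 4) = (g - 3)*(g - 1)*(g + 1)*(g - 4)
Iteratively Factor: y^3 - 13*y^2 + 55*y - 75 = (y - 5)*(y^2 - 8*y + 15) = (y - 5)^2*(y - 3)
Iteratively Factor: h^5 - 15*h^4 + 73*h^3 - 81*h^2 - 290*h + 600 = (h - 4)*(h^4 - 11*h^3 + 29*h^2 + 35*h - 150) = (h - 4)*(h + 2)*(h^3 - 13*h^2 + 55*h - 75) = (h - 4)*(h - 3)*(h + 2)*(h^2 - 10*h + 25) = (h - 5)*(h - 4)*(h - 3)*(h + 2)*(h - 5)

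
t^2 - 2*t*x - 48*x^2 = (t - 8*x)*(t + 6*x)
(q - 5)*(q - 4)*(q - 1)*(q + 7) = q^4 - 3*q^3 - 41*q^2 + 183*q - 140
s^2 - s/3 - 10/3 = (s - 2)*(s + 5/3)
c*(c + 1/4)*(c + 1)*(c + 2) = c^4 + 13*c^3/4 + 11*c^2/4 + c/2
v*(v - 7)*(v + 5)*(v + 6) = v^4 + 4*v^3 - 47*v^2 - 210*v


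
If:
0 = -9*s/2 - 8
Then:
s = -16/9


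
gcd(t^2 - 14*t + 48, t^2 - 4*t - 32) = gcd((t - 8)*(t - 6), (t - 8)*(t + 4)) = t - 8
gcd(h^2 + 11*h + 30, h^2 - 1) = 1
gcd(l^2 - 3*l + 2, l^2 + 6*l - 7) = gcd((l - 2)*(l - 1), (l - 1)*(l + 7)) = l - 1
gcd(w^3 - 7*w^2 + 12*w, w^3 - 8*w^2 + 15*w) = w^2 - 3*w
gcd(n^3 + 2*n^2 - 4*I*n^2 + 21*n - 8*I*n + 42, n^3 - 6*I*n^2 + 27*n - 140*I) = n - 7*I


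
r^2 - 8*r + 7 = (r - 7)*(r - 1)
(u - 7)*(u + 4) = u^2 - 3*u - 28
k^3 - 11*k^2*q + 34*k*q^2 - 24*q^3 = (k - 6*q)*(k - 4*q)*(k - q)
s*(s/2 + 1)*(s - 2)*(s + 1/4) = s^4/2 + s^3/8 - 2*s^2 - s/2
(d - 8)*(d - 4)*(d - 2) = d^3 - 14*d^2 + 56*d - 64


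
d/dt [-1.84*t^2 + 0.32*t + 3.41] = 0.32 - 3.68*t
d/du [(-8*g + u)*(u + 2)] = -8*g + 2*u + 2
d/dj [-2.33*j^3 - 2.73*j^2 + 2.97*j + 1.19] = -6.99*j^2 - 5.46*j + 2.97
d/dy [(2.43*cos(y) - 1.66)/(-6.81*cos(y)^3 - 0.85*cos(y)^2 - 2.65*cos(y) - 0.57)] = (-33.0966*cos(y)^3 + 31.8483*cos(y)^2 + 2.822*cos(y) + 5.7841)*sin(y)/(46.3761*cos(y)^6 + 11.577*cos(y)^5 + 36.8155*cos(y)^4 + 12.2684*cos(y)^3 + 7.9915*cos(y)^2 + 3.021*cos(y) + 0.3249)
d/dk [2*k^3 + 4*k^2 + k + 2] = 6*k^2 + 8*k + 1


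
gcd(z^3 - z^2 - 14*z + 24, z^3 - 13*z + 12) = z^2 + z - 12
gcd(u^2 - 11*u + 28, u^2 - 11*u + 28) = u^2 - 11*u + 28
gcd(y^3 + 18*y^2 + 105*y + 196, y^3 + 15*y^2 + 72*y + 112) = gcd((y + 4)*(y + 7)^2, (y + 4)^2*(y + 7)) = y^2 + 11*y + 28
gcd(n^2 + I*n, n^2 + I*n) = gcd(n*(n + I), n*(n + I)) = n^2 + I*n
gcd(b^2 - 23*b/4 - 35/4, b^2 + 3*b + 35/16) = b + 5/4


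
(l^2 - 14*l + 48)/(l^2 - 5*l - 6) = (l - 8)/(l + 1)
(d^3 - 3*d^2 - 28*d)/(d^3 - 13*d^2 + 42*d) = (d + 4)/(d - 6)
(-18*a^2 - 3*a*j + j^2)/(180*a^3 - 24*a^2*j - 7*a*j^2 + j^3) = (-3*a - j)/(30*a^2 + a*j - j^2)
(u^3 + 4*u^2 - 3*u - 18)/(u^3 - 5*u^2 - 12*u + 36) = (u + 3)/(u - 6)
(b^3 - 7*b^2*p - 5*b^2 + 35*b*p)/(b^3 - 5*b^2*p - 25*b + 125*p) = b*(-b + 7*p)/(-b^2 + 5*b*p - 5*b + 25*p)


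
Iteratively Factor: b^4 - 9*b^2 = (b - 3)*(b^3 + 3*b^2) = b*(b - 3)*(b^2 + 3*b) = b*(b - 3)*(b + 3)*(b)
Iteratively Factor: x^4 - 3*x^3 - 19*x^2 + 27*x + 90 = (x + 2)*(x^3 - 5*x^2 - 9*x + 45) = (x - 3)*(x + 2)*(x^2 - 2*x - 15) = (x - 3)*(x + 2)*(x + 3)*(x - 5)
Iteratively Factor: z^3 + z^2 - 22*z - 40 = (z - 5)*(z^2 + 6*z + 8) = (z - 5)*(z + 2)*(z + 4)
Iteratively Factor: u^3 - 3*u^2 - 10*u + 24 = (u - 4)*(u^2 + u - 6) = (u - 4)*(u + 3)*(u - 2)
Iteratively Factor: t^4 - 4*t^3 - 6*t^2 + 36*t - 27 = (t + 3)*(t^3 - 7*t^2 + 15*t - 9) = (t - 3)*(t + 3)*(t^2 - 4*t + 3) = (t - 3)*(t - 1)*(t + 3)*(t - 3)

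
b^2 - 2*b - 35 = (b - 7)*(b + 5)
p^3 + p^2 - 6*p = p*(p - 2)*(p + 3)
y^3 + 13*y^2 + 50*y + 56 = (y + 2)*(y + 4)*(y + 7)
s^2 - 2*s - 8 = (s - 4)*(s + 2)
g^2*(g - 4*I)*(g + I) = g^4 - 3*I*g^3 + 4*g^2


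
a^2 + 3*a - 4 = (a - 1)*(a + 4)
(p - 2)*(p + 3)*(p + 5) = p^3 + 6*p^2 - p - 30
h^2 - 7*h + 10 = (h - 5)*(h - 2)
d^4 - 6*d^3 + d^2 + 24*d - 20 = (d - 5)*(d - 2)*(d - 1)*(d + 2)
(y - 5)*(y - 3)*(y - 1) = y^3 - 9*y^2 + 23*y - 15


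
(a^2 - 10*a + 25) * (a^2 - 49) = a^4 - 10*a^3 - 24*a^2 + 490*a - 1225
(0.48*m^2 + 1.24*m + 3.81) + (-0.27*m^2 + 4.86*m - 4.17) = 0.21*m^2 + 6.1*m - 0.36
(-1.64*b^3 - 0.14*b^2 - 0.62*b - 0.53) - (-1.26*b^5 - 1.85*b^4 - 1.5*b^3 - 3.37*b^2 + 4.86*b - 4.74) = 1.26*b^5 + 1.85*b^4 - 0.14*b^3 + 3.23*b^2 - 5.48*b + 4.21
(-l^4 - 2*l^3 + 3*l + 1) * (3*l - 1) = -3*l^5 - 5*l^4 + 2*l^3 + 9*l^2 - 1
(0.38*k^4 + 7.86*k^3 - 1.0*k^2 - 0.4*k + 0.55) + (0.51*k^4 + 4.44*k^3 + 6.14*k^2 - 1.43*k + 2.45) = 0.89*k^4 + 12.3*k^3 + 5.14*k^2 - 1.83*k + 3.0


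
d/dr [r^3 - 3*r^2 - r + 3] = 3*r^2 - 6*r - 1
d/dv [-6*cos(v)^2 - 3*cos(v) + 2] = 3*(4*cos(v) + 1)*sin(v)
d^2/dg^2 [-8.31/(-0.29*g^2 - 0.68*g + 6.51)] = (-1.397742*g^2 - 3.277464*g + 8.31*(0.58*g + 0.68)*(1.16*g + 1.36) + 31.376898)/(0.29*g^2 + 0.68*g - 6.51)^3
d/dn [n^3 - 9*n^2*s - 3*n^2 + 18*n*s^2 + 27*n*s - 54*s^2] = 3*n^2 - 18*n*s - 6*n + 18*s^2 + 27*s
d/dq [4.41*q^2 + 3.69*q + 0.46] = 8.82*q + 3.69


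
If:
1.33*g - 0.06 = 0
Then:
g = 0.05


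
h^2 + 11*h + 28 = (h + 4)*(h + 7)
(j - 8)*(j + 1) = j^2 - 7*j - 8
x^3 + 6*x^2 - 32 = (x - 2)*(x + 4)^2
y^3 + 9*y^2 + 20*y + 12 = (y + 1)*(y + 2)*(y + 6)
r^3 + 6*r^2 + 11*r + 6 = (r + 1)*(r + 2)*(r + 3)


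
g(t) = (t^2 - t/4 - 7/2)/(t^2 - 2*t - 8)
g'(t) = (2 - 2*t)*(t^2 - t/4 - 7/2)/(t^2 - 2*t - 8)^2 + (2*t - 1/4)/(t^2 - 2*t - 8) = (-7*t^2 - 36*t - 20)/(4*(t^4 - 4*t^3 - 12*t^2 + 32*t + 64))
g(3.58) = -3.59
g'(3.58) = -10.86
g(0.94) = 0.32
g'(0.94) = -0.19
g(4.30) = 7.36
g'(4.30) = -21.29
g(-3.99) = 0.84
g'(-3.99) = 0.01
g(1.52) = 0.18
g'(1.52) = -0.30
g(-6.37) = 0.85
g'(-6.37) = -0.01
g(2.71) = -0.52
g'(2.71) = -1.14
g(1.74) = 0.11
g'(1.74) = -0.36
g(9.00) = 1.37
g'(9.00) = -0.08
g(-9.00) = 0.88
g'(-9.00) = -0.00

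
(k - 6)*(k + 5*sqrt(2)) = k^2 - 6*k + 5*sqrt(2)*k - 30*sqrt(2)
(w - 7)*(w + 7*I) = w^2 - 7*w + 7*I*w - 49*I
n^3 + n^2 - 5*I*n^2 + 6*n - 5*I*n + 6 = (n + 1)*(n - 6*I)*(n + I)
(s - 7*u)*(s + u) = s^2 - 6*s*u - 7*u^2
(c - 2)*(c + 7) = c^2 + 5*c - 14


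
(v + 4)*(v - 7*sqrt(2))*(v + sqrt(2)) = v^3 - 6*sqrt(2)*v^2 + 4*v^2 - 24*sqrt(2)*v - 14*v - 56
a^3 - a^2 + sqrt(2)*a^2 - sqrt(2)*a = a*(a - 1)*(a + sqrt(2))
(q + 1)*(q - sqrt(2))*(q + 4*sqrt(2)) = q^3 + q^2 + 3*sqrt(2)*q^2 - 8*q + 3*sqrt(2)*q - 8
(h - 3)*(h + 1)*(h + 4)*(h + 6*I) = h^4 + 2*h^3 + 6*I*h^3 - 11*h^2 + 12*I*h^2 - 12*h - 66*I*h - 72*I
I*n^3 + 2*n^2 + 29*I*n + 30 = (n - 6*I)*(n + 5*I)*(I*n + 1)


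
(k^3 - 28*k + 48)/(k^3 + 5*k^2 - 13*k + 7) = (k^3 - 28*k + 48)/(k^3 + 5*k^2 - 13*k + 7)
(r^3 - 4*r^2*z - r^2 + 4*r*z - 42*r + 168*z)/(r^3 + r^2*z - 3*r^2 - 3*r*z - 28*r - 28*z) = (r^2 - 4*r*z + 6*r - 24*z)/(r^2 + r*z + 4*r + 4*z)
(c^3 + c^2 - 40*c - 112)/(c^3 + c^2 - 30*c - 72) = (c^2 - 3*c - 28)/(c^2 - 3*c - 18)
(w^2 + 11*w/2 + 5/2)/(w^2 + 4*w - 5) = (w + 1/2)/(w - 1)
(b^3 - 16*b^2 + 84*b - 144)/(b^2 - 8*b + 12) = (b^2 - 10*b + 24)/(b - 2)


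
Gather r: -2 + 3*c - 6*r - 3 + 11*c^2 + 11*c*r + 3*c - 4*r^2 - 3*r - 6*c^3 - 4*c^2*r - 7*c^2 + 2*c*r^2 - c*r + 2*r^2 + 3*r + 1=-6*c^3 + 4*c^2 + 6*c + r^2*(2*c - 2) + r*(-4*c^2 + 10*c - 6) - 4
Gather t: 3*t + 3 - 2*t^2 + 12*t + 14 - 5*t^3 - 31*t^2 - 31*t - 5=-5*t^3 - 33*t^2 - 16*t + 12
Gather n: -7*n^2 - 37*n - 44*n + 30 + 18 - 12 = -7*n^2 - 81*n + 36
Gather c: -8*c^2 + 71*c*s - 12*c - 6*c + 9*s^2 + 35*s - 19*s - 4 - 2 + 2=-8*c^2 + c*(71*s - 18) + 9*s^2 + 16*s - 4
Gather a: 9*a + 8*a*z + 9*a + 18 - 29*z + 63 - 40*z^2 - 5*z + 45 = a*(8*z + 18) - 40*z^2 - 34*z + 126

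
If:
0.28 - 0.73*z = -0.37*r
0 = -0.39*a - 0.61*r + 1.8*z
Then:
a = 1.52945252945253*z + 1.18364518364518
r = 1.97297297297297*z - 0.756756756756757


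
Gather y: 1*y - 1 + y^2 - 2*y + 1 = y^2 - y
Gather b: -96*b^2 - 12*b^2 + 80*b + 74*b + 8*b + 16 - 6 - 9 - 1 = -108*b^2 + 162*b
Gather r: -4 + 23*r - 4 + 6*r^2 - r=6*r^2 + 22*r - 8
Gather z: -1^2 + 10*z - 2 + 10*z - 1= 20*z - 4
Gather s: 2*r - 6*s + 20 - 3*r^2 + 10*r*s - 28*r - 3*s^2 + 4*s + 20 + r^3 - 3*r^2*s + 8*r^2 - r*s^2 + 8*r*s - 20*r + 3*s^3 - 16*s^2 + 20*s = r^3 + 5*r^2 - 46*r + 3*s^3 + s^2*(-r - 19) + s*(-3*r^2 + 18*r + 18) + 40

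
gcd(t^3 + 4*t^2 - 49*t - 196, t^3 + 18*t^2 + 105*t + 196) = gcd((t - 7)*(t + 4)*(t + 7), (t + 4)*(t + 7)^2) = t^2 + 11*t + 28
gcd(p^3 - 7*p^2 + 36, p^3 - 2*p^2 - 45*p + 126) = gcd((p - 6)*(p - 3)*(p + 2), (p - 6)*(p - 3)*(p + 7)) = p^2 - 9*p + 18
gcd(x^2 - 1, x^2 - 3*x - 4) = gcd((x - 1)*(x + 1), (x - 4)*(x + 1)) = x + 1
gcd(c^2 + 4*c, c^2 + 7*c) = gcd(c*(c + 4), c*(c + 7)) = c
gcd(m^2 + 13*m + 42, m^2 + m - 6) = 1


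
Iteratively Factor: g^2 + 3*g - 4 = (g + 4)*(g - 1)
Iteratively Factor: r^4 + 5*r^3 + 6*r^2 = (r + 3)*(r^3 + 2*r^2) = (r + 2)*(r + 3)*(r^2) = r*(r + 2)*(r + 3)*(r)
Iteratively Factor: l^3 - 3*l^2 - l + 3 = (l - 3)*(l^2 - 1) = (l - 3)*(l + 1)*(l - 1)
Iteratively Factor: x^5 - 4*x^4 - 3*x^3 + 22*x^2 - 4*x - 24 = (x + 1)*(x^4 - 5*x^3 + 2*x^2 + 20*x - 24) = (x + 1)*(x + 2)*(x^3 - 7*x^2 + 16*x - 12) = (x - 3)*(x + 1)*(x + 2)*(x^2 - 4*x + 4) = (x - 3)*(x - 2)*(x + 1)*(x + 2)*(x - 2)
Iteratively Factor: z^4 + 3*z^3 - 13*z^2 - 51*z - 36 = (z + 1)*(z^3 + 2*z^2 - 15*z - 36) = (z - 4)*(z + 1)*(z^2 + 6*z + 9) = (z - 4)*(z + 1)*(z + 3)*(z + 3)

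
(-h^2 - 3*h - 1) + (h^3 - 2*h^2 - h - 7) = h^3 - 3*h^2 - 4*h - 8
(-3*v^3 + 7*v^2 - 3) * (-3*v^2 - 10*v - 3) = 9*v^5 + 9*v^4 - 61*v^3 - 12*v^2 + 30*v + 9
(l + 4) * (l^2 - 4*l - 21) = l^3 - 37*l - 84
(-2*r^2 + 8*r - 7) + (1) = -2*r^2 + 8*r - 6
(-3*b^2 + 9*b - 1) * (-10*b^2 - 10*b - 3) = 30*b^4 - 60*b^3 - 71*b^2 - 17*b + 3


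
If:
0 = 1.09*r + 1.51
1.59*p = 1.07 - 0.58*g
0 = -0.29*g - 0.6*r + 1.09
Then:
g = 6.62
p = -1.74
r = -1.39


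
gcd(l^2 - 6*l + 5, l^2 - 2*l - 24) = 1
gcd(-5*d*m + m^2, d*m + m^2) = m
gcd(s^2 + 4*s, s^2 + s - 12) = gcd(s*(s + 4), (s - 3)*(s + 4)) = s + 4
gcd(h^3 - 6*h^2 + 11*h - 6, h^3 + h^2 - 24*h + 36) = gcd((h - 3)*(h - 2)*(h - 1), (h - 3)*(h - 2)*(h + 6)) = h^2 - 5*h + 6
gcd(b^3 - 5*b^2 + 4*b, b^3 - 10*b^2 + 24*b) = b^2 - 4*b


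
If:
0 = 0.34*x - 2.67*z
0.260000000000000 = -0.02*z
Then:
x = -102.09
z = -13.00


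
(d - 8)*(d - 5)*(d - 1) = d^3 - 14*d^2 + 53*d - 40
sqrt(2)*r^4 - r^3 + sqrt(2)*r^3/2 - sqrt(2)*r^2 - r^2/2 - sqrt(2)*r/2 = r*(r + 1/2)*(r - sqrt(2))*(sqrt(2)*r + 1)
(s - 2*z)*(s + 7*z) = s^2 + 5*s*z - 14*z^2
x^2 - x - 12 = (x - 4)*(x + 3)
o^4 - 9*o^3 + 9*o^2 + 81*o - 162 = (o - 6)*(o - 3)^2*(o + 3)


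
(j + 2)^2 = j^2 + 4*j + 4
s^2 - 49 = (s - 7)*(s + 7)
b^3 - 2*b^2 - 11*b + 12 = (b - 4)*(b - 1)*(b + 3)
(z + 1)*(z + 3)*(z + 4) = z^3 + 8*z^2 + 19*z + 12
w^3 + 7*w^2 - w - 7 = (w - 1)*(w + 1)*(w + 7)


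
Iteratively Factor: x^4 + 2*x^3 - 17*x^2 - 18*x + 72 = (x + 3)*(x^3 - x^2 - 14*x + 24) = (x - 3)*(x + 3)*(x^2 + 2*x - 8) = (x - 3)*(x + 3)*(x + 4)*(x - 2)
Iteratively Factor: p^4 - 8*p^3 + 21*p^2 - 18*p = (p - 3)*(p^3 - 5*p^2 + 6*p) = (p - 3)*(p - 2)*(p^2 - 3*p) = (p - 3)^2*(p - 2)*(p)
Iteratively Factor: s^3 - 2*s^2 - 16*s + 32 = (s - 2)*(s^2 - 16) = (s - 4)*(s - 2)*(s + 4)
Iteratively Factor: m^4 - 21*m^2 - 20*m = (m - 5)*(m^3 + 5*m^2 + 4*m) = (m - 5)*(m + 4)*(m^2 + m) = m*(m - 5)*(m + 4)*(m + 1)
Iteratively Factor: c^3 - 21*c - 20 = (c + 1)*(c^2 - c - 20) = (c - 5)*(c + 1)*(c + 4)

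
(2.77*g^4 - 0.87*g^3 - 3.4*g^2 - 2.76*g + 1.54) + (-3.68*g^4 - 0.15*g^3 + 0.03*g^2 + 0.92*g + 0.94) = -0.91*g^4 - 1.02*g^3 - 3.37*g^2 - 1.84*g + 2.48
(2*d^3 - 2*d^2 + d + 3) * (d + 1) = 2*d^4 - d^2 + 4*d + 3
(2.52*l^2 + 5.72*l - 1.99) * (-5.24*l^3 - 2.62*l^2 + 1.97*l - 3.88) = -13.2048*l^5 - 36.5752*l^4 + 0.4056*l^3 + 6.7046*l^2 - 26.1139*l + 7.7212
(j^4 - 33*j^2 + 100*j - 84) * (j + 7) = j^5 + 7*j^4 - 33*j^3 - 131*j^2 + 616*j - 588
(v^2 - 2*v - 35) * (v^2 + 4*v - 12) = v^4 + 2*v^3 - 55*v^2 - 116*v + 420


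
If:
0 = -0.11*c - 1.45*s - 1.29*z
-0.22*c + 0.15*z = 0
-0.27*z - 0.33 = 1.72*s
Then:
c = 0.17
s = -0.23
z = 0.24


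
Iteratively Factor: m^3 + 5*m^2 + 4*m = (m)*(m^2 + 5*m + 4) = m*(m + 4)*(m + 1)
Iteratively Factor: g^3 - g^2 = (g)*(g^2 - g) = g*(g - 1)*(g)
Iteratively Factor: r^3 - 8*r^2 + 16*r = (r)*(r^2 - 8*r + 16) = r*(r - 4)*(r - 4)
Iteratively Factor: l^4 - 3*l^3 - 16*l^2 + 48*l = (l + 4)*(l^3 - 7*l^2 + 12*l) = l*(l + 4)*(l^2 - 7*l + 12) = l*(l - 4)*(l + 4)*(l - 3)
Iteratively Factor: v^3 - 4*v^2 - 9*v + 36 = (v - 3)*(v^2 - v - 12) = (v - 4)*(v - 3)*(v + 3)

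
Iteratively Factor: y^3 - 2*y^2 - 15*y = (y - 5)*(y^2 + 3*y) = (y - 5)*(y + 3)*(y)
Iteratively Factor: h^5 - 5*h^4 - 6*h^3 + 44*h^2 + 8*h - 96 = (h - 3)*(h^4 - 2*h^3 - 12*h^2 + 8*h + 32) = (h - 3)*(h + 2)*(h^3 - 4*h^2 - 4*h + 16) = (h - 4)*(h - 3)*(h + 2)*(h^2 - 4) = (h - 4)*(h - 3)*(h + 2)^2*(h - 2)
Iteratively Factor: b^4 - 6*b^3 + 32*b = (b - 4)*(b^3 - 2*b^2 - 8*b) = (b - 4)*(b + 2)*(b^2 - 4*b) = (b - 4)^2*(b + 2)*(b)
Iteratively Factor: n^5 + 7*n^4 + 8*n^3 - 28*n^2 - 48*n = (n + 2)*(n^4 + 5*n^3 - 2*n^2 - 24*n) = (n - 2)*(n + 2)*(n^3 + 7*n^2 + 12*n) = (n - 2)*(n + 2)*(n + 3)*(n^2 + 4*n) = (n - 2)*(n + 2)*(n + 3)*(n + 4)*(n)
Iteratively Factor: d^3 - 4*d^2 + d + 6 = (d - 2)*(d^2 - 2*d - 3) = (d - 3)*(d - 2)*(d + 1)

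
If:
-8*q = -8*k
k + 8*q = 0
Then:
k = 0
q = 0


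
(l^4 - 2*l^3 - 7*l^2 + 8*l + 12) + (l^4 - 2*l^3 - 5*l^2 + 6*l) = 2*l^4 - 4*l^3 - 12*l^2 + 14*l + 12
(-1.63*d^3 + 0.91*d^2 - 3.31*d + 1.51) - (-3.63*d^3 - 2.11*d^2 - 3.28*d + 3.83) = 2.0*d^3 + 3.02*d^2 - 0.0300000000000002*d - 2.32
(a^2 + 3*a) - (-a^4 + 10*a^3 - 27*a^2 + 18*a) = a^4 - 10*a^3 + 28*a^2 - 15*a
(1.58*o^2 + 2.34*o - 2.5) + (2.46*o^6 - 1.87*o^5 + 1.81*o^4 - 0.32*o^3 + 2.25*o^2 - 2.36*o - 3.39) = 2.46*o^6 - 1.87*o^5 + 1.81*o^4 - 0.32*o^3 + 3.83*o^2 - 0.02*o - 5.89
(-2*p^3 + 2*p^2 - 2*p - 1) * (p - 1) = -2*p^4 + 4*p^3 - 4*p^2 + p + 1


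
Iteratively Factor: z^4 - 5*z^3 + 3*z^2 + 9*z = (z)*(z^3 - 5*z^2 + 3*z + 9) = z*(z - 3)*(z^2 - 2*z - 3) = z*(z - 3)^2*(z + 1)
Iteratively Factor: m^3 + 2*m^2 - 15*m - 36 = (m + 3)*(m^2 - m - 12) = (m + 3)^2*(m - 4)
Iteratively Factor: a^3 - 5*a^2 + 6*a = (a - 3)*(a^2 - 2*a) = (a - 3)*(a - 2)*(a)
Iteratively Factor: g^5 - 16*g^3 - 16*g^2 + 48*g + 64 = (g - 2)*(g^4 + 2*g^3 - 12*g^2 - 40*g - 32) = (g - 2)*(g + 2)*(g^3 - 12*g - 16) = (g - 4)*(g - 2)*(g + 2)*(g^2 + 4*g + 4) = (g - 4)*(g - 2)*(g + 2)^2*(g + 2)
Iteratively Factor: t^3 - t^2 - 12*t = (t + 3)*(t^2 - 4*t) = (t - 4)*(t + 3)*(t)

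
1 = 1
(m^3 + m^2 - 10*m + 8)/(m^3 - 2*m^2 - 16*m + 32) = (m - 1)/(m - 4)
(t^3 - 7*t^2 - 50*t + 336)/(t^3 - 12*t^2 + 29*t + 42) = (t^2 - t - 56)/(t^2 - 6*t - 7)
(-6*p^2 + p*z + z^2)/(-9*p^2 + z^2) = (-2*p + z)/(-3*p + z)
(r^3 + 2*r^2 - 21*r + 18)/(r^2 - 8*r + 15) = (r^2 + 5*r - 6)/(r - 5)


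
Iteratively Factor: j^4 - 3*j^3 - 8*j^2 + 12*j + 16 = (j + 2)*(j^3 - 5*j^2 + 2*j + 8) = (j + 1)*(j + 2)*(j^2 - 6*j + 8) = (j - 4)*(j + 1)*(j + 2)*(j - 2)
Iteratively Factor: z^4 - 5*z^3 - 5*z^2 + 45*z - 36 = (z - 1)*(z^3 - 4*z^2 - 9*z + 36) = (z - 4)*(z - 1)*(z^2 - 9) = (z - 4)*(z - 3)*(z - 1)*(z + 3)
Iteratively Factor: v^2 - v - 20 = (v + 4)*(v - 5)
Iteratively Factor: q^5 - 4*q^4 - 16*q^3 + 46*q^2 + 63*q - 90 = (q - 3)*(q^4 - q^3 - 19*q^2 - 11*q + 30) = (q - 3)*(q + 3)*(q^3 - 4*q^2 - 7*q + 10) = (q - 3)*(q + 2)*(q + 3)*(q^2 - 6*q + 5) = (q - 5)*(q - 3)*(q + 2)*(q + 3)*(q - 1)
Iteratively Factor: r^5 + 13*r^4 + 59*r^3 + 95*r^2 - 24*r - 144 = (r + 4)*(r^4 + 9*r^3 + 23*r^2 + 3*r - 36) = (r + 3)*(r + 4)*(r^3 + 6*r^2 + 5*r - 12) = (r + 3)*(r + 4)^2*(r^2 + 2*r - 3) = (r + 3)^2*(r + 4)^2*(r - 1)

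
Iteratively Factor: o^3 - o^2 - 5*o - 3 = (o + 1)*(o^2 - 2*o - 3) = (o + 1)^2*(o - 3)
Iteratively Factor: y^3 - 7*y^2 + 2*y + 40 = (y - 4)*(y^2 - 3*y - 10) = (y - 4)*(y + 2)*(y - 5)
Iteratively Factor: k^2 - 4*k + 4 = (k - 2)*(k - 2)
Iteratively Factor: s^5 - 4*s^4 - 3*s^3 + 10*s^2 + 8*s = (s + 1)*(s^4 - 5*s^3 + 2*s^2 + 8*s) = (s + 1)^2*(s^3 - 6*s^2 + 8*s) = (s - 2)*(s + 1)^2*(s^2 - 4*s) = (s - 4)*(s - 2)*(s + 1)^2*(s)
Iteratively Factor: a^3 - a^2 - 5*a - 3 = (a + 1)*(a^2 - 2*a - 3) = (a - 3)*(a + 1)*(a + 1)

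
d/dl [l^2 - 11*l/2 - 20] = 2*l - 11/2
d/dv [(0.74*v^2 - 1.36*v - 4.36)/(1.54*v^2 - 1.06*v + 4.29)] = (1.31*v^2 + 19.778*v - 10.456)/(2.3716*v^4 - 3.2648*v^3 + 14.3368*v^2 - 9.0948*v + 18.4041)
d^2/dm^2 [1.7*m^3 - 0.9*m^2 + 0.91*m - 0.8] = 10.2*m - 1.8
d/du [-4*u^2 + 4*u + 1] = 4 - 8*u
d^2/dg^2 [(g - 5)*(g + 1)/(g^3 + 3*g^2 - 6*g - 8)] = 2*(g^3 - 15*g^2 - 6*g - 44)/(g^6 + 6*g^5 - 12*g^4 - 88*g^3 + 96*g^2 + 384*g - 512)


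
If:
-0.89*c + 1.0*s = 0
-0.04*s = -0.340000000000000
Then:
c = 9.55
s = 8.50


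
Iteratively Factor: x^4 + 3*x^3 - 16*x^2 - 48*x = (x + 4)*(x^3 - x^2 - 12*x) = (x - 4)*(x + 4)*(x^2 + 3*x) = x*(x - 4)*(x + 4)*(x + 3)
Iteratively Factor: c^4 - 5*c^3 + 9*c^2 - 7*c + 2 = (c - 2)*(c^3 - 3*c^2 + 3*c - 1) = (c - 2)*(c - 1)*(c^2 - 2*c + 1) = (c - 2)*(c - 1)^2*(c - 1)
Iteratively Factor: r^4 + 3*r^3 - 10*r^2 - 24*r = (r + 4)*(r^3 - r^2 - 6*r) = r*(r + 4)*(r^2 - r - 6) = r*(r - 3)*(r + 4)*(r + 2)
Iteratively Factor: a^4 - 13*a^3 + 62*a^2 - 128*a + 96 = (a - 4)*(a^3 - 9*a^2 + 26*a - 24) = (a - 4)*(a - 2)*(a^2 - 7*a + 12) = (a - 4)*(a - 3)*(a - 2)*(a - 4)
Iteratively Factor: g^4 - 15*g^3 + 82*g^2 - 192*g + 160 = (g - 5)*(g^3 - 10*g^2 + 32*g - 32) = (g - 5)*(g - 4)*(g^2 - 6*g + 8) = (g - 5)*(g - 4)*(g - 2)*(g - 4)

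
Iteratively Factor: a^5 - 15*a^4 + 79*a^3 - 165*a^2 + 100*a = (a - 1)*(a^4 - 14*a^3 + 65*a^2 - 100*a) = (a - 4)*(a - 1)*(a^3 - 10*a^2 + 25*a) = (a - 5)*(a - 4)*(a - 1)*(a^2 - 5*a) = (a - 5)^2*(a - 4)*(a - 1)*(a)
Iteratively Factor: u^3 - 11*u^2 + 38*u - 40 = (u - 5)*(u^2 - 6*u + 8) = (u - 5)*(u - 2)*(u - 4)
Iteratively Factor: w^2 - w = (w)*(w - 1)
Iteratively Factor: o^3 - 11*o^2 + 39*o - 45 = (o - 3)*(o^2 - 8*o + 15) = (o - 5)*(o - 3)*(o - 3)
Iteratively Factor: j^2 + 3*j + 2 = (j + 1)*(j + 2)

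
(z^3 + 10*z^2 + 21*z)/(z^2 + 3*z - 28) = z*(z + 3)/(z - 4)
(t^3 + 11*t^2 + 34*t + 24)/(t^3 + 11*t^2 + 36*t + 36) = (t^2 + 5*t + 4)/(t^2 + 5*t + 6)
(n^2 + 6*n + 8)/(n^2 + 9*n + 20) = (n + 2)/(n + 5)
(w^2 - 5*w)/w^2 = (w - 5)/w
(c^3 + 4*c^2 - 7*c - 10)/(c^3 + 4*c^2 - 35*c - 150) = (c^2 - c - 2)/(c^2 - c - 30)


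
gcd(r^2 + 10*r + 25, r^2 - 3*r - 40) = r + 5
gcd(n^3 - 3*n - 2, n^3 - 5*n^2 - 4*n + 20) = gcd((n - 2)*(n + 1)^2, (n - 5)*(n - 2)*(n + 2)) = n - 2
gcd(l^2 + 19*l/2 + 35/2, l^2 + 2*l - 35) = l + 7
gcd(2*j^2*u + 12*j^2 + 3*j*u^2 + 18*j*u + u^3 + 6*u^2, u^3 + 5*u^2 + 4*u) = 1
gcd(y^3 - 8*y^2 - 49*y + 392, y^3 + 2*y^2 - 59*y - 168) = y^2 - y - 56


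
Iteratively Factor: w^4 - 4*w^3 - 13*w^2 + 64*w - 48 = (w - 3)*(w^3 - w^2 - 16*w + 16) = (w - 3)*(w + 4)*(w^2 - 5*w + 4) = (w - 4)*(w - 3)*(w + 4)*(w - 1)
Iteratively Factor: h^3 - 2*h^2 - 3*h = (h)*(h^2 - 2*h - 3) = h*(h + 1)*(h - 3)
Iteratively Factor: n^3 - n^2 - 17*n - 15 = (n + 3)*(n^2 - 4*n - 5) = (n + 1)*(n + 3)*(n - 5)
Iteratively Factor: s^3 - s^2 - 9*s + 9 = (s - 1)*(s^2 - 9) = (s - 3)*(s - 1)*(s + 3)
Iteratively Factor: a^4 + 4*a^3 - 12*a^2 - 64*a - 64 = (a - 4)*(a^3 + 8*a^2 + 20*a + 16) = (a - 4)*(a + 2)*(a^2 + 6*a + 8) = (a - 4)*(a + 2)^2*(a + 4)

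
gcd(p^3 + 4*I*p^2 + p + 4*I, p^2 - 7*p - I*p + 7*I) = p - I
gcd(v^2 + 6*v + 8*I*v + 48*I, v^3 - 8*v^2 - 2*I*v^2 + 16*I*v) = 1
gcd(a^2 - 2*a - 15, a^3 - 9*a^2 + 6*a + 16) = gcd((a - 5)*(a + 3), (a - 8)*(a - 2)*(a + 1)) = 1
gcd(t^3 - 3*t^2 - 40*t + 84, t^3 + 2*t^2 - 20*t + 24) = t^2 + 4*t - 12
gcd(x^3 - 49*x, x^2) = x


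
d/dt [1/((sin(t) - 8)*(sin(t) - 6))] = 2*(7 - sin(t))*cos(t)/((sin(t) - 8)^2*(sin(t) - 6)^2)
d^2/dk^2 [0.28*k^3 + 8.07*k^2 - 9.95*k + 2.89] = 1.68*k + 16.14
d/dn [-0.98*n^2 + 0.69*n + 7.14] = 0.69 - 1.96*n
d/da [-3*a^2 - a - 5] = -6*a - 1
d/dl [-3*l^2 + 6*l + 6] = 6 - 6*l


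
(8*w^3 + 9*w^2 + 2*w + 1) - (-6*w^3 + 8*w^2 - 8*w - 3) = 14*w^3 + w^2 + 10*w + 4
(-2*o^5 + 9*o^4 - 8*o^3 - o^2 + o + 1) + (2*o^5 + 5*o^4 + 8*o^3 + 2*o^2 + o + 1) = 14*o^4 + o^2 + 2*o + 2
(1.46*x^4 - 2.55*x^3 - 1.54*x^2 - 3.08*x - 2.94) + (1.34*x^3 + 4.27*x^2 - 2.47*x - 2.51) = 1.46*x^4 - 1.21*x^3 + 2.73*x^2 - 5.55*x - 5.45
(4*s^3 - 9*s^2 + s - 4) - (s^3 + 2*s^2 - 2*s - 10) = 3*s^3 - 11*s^2 + 3*s + 6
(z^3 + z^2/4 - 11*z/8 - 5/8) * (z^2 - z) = z^5 - 3*z^4/4 - 13*z^3/8 + 3*z^2/4 + 5*z/8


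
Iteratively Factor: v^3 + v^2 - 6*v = (v)*(v^2 + v - 6) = v*(v + 3)*(v - 2)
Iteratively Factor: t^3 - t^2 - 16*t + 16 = (t + 4)*(t^2 - 5*t + 4) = (t - 1)*(t + 4)*(t - 4)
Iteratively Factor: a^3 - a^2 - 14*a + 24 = (a - 3)*(a^2 + 2*a - 8) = (a - 3)*(a - 2)*(a + 4)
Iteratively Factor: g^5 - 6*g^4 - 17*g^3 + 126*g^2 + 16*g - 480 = (g - 4)*(g^4 - 2*g^3 - 25*g^2 + 26*g + 120) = (g - 4)*(g + 4)*(g^3 - 6*g^2 - g + 30) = (g - 5)*(g - 4)*(g + 4)*(g^2 - g - 6) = (g - 5)*(g - 4)*(g - 3)*(g + 4)*(g + 2)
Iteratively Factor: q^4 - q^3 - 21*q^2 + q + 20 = (q - 1)*(q^3 - 21*q - 20) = (q - 1)*(q + 4)*(q^2 - 4*q - 5) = (q - 1)*(q + 1)*(q + 4)*(q - 5)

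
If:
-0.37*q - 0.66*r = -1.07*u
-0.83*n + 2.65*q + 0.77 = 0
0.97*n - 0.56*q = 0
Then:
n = -0.20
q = -0.35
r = 1.62121212121212*u + 0.198849155466907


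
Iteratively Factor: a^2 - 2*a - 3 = (a + 1)*(a - 3)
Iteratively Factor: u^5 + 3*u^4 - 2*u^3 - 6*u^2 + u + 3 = (u - 1)*(u^4 + 4*u^3 + 2*u^2 - 4*u - 3) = (u - 1)*(u + 1)*(u^3 + 3*u^2 - u - 3) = (u - 1)*(u + 1)*(u + 3)*(u^2 - 1) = (u - 1)*(u + 1)^2*(u + 3)*(u - 1)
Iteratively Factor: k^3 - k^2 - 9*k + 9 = (k - 3)*(k^2 + 2*k - 3) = (k - 3)*(k + 3)*(k - 1)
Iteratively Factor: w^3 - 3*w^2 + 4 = (w + 1)*(w^2 - 4*w + 4) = (w - 2)*(w + 1)*(w - 2)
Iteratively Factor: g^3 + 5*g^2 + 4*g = (g + 4)*(g^2 + g) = g*(g + 4)*(g + 1)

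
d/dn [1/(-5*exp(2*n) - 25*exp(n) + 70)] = (2*exp(n) + 5)*exp(n)/(5*(exp(2*n) + 5*exp(n) - 14)^2)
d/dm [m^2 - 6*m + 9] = 2*m - 6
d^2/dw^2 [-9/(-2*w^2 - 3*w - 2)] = 18*(-4*w^2 - 6*w + (4*w + 3)^2 - 4)/(2*w^2 + 3*w + 2)^3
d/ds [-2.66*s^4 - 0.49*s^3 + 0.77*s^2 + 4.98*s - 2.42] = -10.64*s^3 - 1.47*s^2 + 1.54*s + 4.98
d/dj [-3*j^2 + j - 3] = 1 - 6*j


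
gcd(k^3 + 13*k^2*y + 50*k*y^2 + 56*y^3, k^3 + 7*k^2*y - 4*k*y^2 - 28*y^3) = k^2 + 9*k*y + 14*y^2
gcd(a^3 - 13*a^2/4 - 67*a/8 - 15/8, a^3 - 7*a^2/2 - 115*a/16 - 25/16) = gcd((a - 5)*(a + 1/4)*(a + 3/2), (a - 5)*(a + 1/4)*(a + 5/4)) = a^2 - 19*a/4 - 5/4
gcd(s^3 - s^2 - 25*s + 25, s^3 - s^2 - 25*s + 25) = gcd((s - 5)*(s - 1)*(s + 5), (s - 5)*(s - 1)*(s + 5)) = s^3 - s^2 - 25*s + 25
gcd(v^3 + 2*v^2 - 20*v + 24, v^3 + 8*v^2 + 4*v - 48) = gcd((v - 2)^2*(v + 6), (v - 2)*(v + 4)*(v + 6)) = v^2 + 4*v - 12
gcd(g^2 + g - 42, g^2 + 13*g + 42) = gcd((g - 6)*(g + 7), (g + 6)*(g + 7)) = g + 7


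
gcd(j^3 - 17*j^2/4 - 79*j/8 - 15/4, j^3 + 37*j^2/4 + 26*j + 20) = j + 5/4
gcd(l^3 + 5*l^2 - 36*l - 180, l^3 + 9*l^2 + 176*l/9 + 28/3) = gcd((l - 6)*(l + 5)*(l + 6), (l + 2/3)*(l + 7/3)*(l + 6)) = l + 6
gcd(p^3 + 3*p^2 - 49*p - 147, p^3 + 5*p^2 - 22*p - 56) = p + 7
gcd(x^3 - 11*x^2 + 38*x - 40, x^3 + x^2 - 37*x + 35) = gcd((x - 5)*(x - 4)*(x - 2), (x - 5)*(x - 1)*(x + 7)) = x - 5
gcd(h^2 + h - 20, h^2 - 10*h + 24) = h - 4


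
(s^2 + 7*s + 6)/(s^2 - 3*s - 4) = (s + 6)/(s - 4)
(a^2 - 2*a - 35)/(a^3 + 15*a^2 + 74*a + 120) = (a - 7)/(a^2 + 10*a + 24)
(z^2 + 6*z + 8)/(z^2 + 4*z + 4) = (z + 4)/(z + 2)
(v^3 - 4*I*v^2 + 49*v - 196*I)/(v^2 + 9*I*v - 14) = (v^2 - 11*I*v - 28)/(v + 2*I)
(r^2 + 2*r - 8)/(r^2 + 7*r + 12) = (r - 2)/(r + 3)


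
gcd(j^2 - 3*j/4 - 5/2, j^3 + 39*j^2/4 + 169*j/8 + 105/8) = j + 5/4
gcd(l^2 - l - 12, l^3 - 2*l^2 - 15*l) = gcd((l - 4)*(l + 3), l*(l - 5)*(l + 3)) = l + 3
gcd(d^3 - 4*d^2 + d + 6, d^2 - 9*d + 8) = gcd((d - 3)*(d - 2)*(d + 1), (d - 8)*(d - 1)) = 1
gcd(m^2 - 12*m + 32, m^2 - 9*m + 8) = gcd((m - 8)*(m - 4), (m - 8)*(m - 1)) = m - 8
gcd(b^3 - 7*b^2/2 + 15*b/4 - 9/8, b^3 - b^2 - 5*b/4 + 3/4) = b^2 - 2*b + 3/4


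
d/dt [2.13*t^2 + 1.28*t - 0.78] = 4.26*t + 1.28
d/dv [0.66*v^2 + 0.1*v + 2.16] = 1.32*v + 0.1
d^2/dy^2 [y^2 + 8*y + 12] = 2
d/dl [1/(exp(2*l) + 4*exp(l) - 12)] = 2*(-exp(l) - 2)*exp(l)/(exp(2*l) + 4*exp(l) - 12)^2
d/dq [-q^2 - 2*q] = -2*q - 2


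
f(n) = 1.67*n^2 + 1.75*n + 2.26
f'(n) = 3.34*n + 1.75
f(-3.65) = 18.12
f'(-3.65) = -10.44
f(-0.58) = 1.81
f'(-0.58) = -0.19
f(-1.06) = 2.28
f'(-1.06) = -1.79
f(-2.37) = 7.49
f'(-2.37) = -6.17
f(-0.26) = 1.92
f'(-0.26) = 0.88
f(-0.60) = 1.81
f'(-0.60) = -0.25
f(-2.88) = 11.07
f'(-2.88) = -7.87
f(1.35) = 7.67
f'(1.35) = 6.26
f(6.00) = 72.88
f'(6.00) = 21.79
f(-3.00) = 12.04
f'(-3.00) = -8.27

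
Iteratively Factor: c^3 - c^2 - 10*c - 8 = (c - 4)*(c^2 + 3*c + 2) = (c - 4)*(c + 1)*(c + 2)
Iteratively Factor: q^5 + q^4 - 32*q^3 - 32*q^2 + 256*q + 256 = (q - 4)*(q^4 + 5*q^3 - 12*q^2 - 80*q - 64) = (q - 4)*(q + 4)*(q^3 + q^2 - 16*q - 16) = (q - 4)^2*(q + 4)*(q^2 + 5*q + 4) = (q - 4)^2*(q + 1)*(q + 4)*(q + 4)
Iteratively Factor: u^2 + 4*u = (u)*(u + 4)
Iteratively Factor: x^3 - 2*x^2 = (x - 2)*(x^2) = x*(x - 2)*(x)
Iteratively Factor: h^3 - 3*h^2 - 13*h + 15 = (h - 5)*(h^2 + 2*h - 3) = (h - 5)*(h + 3)*(h - 1)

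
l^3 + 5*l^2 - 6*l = l*(l - 1)*(l + 6)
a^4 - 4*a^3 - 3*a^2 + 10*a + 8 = (a - 4)*(a - 2)*(a + 1)^2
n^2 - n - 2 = (n - 2)*(n + 1)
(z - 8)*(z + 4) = z^2 - 4*z - 32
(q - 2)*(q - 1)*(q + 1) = q^3 - 2*q^2 - q + 2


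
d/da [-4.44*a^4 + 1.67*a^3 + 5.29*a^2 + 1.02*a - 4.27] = -17.76*a^3 + 5.01*a^2 + 10.58*a + 1.02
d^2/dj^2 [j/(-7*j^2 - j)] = -98/(343*j^3 + 147*j^2 + 21*j + 1)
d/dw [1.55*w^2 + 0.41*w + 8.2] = 3.1*w + 0.41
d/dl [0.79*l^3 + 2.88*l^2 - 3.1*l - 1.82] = 2.37*l^2 + 5.76*l - 3.1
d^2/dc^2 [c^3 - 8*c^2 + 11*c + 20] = 6*c - 16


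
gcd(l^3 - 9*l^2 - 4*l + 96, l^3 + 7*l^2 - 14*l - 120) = l - 4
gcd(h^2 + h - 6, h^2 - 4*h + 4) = h - 2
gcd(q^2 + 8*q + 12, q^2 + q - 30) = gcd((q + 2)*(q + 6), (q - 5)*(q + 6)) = q + 6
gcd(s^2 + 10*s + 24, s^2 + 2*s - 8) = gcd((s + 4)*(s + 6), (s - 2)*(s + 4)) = s + 4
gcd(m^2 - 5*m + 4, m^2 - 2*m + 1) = m - 1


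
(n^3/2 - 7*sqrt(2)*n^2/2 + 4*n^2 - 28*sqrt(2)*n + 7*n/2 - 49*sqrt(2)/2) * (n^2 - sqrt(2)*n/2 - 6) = n^5/2 - 15*sqrt(2)*n^4/4 + 4*n^4 - 30*sqrt(2)*n^3 + 4*n^3 - 21*sqrt(2)*n^2/4 + 4*n^2 + 7*n/2 + 168*sqrt(2)*n + 147*sqrt(2)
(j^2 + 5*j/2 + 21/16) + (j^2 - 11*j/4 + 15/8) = 2*j^2 - j/4 + 51/16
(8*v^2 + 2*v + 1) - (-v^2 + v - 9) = 9*v^2 + v + 10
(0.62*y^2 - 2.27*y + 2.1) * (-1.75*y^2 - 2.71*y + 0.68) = -1.085*y^4 + 2.2923*y^3 + 2.8983*y^2 - 7.2346*y + 1.428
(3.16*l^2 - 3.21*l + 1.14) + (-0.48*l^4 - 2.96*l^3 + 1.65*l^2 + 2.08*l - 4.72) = -0.48*l^4 - 2.96*l^3 + 4.81*l^2 - 1.13*l - 3.58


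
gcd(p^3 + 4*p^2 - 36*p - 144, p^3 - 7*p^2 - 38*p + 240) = p + 6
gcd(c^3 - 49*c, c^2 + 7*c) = c^2 + 7*c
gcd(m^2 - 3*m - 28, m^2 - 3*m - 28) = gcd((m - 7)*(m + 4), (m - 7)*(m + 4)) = m^2 - 3*m - 28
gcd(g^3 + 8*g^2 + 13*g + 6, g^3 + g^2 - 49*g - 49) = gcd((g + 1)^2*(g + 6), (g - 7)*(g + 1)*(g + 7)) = g + 1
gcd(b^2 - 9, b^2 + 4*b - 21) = b - 3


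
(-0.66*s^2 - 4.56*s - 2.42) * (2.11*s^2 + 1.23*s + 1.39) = -1.3926*s^4 - 10.4334*s^3 - 11.6324*s^2 - 9.315*s - 3.3638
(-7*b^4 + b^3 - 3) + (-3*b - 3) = -7*b^4 + b^3 - 3*b - 6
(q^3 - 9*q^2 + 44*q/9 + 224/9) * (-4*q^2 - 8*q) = -4*q^5 + 28*q^4 + 472*q^3/9 - 416*q^2/3 - 1792*q/9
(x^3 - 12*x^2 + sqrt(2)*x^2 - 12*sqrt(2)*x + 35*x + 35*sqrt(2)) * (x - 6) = x^4 - 18*x^3 + sqrt(2)*x^3 - 18*sqrt(2)*x^2 + 107*x^2 - 210*x + 107*sqrt(2)*x - 210*sqrt(2)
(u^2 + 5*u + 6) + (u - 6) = u^2 + 6*u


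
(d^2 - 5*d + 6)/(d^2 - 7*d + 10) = (d - 3)/(d - 5)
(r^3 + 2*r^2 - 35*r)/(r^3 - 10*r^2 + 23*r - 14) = r*(r^2 + 2*r - 35)/(r^3 - 10*r^2 + 23*r - 14)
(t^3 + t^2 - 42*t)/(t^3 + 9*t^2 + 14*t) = (t - 6)/(t + 2)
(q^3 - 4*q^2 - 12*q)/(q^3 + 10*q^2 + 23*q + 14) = q*(q - 6)/(q^2 + 8*q + 7)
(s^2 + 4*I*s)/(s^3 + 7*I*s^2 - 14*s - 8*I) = s/(s^2 + 3*I*s - 2)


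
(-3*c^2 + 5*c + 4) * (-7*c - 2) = 21*c^3 - 29*c^2 - 38*c - 8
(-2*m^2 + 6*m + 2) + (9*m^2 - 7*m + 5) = 7*m^2 - m + 7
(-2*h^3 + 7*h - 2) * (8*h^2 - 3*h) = -16*h^5 + 6*h^4 + 56*h^3 - 37*h^2 + 6*h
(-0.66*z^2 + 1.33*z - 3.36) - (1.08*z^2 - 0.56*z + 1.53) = -1.74*z^2 + 1.89*z - 4.89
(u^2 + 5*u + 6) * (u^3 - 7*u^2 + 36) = u^5 - 2*u^4 - 29*u^3 - 6*u^2 + 180*u + 216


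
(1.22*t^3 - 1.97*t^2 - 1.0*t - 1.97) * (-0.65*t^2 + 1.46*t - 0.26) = -0.793*t^5 + 3.0617*t^4 - 2.5434*t^3 + 0.3327*t^2 - 2.6162*t + 0.5122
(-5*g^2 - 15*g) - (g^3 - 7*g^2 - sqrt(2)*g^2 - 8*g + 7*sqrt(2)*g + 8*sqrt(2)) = -g^3 + sqrt(2)*g^2 + 2*g^2 - 7*sqrt(2)*g - 7*g - 8*sqrt(2)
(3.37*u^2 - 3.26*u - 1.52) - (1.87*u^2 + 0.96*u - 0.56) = 1.5*u^2 - 4.22*u - 0.96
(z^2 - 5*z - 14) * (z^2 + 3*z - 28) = z^4 - 2*z^3 - 57*z^2 + 98*z + 392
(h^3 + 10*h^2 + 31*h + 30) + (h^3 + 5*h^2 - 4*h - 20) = 2*h^3 + 15*h^2 + 27*h + 10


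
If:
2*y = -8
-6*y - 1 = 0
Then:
No Solution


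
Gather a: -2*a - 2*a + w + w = -4*a + 2*w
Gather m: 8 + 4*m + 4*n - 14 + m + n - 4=5*m + 5*n - 10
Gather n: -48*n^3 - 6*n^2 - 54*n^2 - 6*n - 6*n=-48*n^3 - 60*n^2 - 12*n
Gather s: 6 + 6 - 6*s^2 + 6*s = -6*s^2 + 6*s + 12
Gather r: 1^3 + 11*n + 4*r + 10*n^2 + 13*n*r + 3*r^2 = 10*n^2 + 11*n + 3*r^2 + r*(13*n + 4) + 1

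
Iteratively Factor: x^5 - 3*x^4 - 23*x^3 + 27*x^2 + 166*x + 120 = (x - 5)*(x^4 + 2*x^3 - 13*x^2 - 38*x - 24) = (x - 5)*(x + 3)*(x^3 - x^2 - 10*x - 8) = (x - 5)*(x + 2)*(x + 3)*(x^2 - 3*x - 4) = (x - 5)*(x - 4)*(x + 2)*(x + 3)*(x + 1)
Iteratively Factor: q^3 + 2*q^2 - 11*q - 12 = (q + 4)*(q^2 - 2*q - 3) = (q + 1)*(q + 4)*(q - 3)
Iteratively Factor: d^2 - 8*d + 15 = (d - 3)*(d - 5)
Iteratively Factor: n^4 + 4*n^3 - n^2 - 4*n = (n + 1)*(n^3 + 3*n^2 - 4*n) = (n - 1)*(n + 1)*(n^2 + 4*n) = (n - 1)*(n + 1)*(n + 4)*(n)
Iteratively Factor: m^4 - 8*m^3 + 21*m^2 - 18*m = (m - 3)*(m^3 - 5*m^2 + 6*m) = (m - 3)^2*(m^2 - 2*m) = m*(m - 3)^2*(m - 2)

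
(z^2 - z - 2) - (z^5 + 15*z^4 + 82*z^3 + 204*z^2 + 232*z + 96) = -z^5 - 15*z^4 - 82*z^3 - 203*z^2 - 233*z - 98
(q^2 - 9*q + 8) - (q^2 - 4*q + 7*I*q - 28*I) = -5*q - 7*I*q + 8 + 28*I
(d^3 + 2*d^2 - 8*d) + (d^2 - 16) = d^3 + 3*d^2 - 8*d - 16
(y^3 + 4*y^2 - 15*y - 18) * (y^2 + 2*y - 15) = y^5 + 6*y^4 - 22*y^3 - 108*y^2 + 189*y + 270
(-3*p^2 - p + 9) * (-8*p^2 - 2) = 24*p^4 + 8*p^3 - 66*p^2 + 2*p - 18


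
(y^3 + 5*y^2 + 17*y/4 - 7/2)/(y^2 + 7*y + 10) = (y^2 + 3*y - 7/4)/(y + 5)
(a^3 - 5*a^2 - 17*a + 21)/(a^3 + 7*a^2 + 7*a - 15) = (a - 7)/(a + 5)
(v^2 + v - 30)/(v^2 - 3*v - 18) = (-v^2 - v + 30)/(-v^2 + 3*v + 18)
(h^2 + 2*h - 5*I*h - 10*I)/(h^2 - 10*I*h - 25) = (h + 2)/(h - 5*I)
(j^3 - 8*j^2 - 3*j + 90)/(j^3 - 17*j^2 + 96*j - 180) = (j + 3)/(j - 6)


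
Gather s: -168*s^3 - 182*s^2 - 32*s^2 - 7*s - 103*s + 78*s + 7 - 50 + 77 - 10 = -168*s^3 - 214*s^2 - 32*s + 24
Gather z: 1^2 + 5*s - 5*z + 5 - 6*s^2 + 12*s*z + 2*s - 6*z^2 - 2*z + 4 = -6*s^2 + 7*s - 6*z^2 + z*(12*s - 7) + 10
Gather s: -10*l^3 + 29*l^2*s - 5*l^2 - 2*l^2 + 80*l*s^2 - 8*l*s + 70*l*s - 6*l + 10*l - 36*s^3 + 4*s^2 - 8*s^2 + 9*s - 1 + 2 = -10*l^3 - 7*l^2 + 4*l - 36*s^3 + s^2*(80*l - 4) + s*(29*l^2 + 62*l + 9) + 1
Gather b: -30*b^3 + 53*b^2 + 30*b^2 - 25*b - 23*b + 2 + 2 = -30*b^3 + 83*b^2 - 48*b + 4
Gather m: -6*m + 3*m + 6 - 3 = 3 - 3*m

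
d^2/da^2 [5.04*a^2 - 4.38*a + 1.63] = 10.0800000000000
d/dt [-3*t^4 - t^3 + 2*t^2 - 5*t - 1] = -12*t^3 - 3*t^2 + 4*t - 5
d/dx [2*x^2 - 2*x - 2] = 4*x - 2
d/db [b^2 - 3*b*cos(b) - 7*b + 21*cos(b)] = 3*b*sin(b) + 2*b - 21*sin(b) - 3*cos(b) - 7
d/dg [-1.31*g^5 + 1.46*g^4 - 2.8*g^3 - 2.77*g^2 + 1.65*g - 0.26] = -6.55*g^4 + 5.84*g^3 - 8.4*g^2 - 5.54*g + 1.65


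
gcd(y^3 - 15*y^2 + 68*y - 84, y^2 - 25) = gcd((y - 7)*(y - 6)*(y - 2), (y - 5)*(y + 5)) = 1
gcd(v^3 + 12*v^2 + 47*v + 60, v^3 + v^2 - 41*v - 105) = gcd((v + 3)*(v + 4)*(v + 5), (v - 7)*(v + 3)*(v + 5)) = v^2 + 8*v + 15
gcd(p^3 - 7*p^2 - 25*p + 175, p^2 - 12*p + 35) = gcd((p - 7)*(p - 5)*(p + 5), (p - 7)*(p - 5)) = p^2 - 12*p + 35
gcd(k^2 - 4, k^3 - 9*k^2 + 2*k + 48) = k + 2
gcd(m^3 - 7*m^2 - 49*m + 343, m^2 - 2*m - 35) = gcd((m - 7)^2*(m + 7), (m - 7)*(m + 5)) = m - 7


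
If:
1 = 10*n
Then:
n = 1/10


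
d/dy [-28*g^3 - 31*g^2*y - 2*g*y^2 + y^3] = -31*g^2 - 4*g*y + 3*y^2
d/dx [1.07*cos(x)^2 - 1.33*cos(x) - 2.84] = (1.33 - 2.14*cos(x))*sin(x)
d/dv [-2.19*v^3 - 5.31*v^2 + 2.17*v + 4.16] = -6.57*v^2 - 10.62*v + 2.17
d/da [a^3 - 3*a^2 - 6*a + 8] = 3*a^2 - 6*a - 6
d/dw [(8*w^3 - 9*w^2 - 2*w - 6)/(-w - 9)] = (-16*w^3 - 207*w^2 + 162*w + 12)/(w^2 + 18*w + 81)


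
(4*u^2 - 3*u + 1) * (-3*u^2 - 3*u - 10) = -12*u^4 - 3*u^3 - 34*u^2 + 27*u - 10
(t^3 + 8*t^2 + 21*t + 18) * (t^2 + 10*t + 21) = t^5 + 18*t^4 + 122*t^3 + 396*t^2 + 621*t + 378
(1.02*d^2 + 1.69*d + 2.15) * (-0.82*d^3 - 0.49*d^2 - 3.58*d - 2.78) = -0.8364*d^5 - 1.8856*d^4 - 6.2427*d^3 - 9.9393*d^2 - 12.3952*d - 5.977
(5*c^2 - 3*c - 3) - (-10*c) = 5*c^2 + 7*c - 3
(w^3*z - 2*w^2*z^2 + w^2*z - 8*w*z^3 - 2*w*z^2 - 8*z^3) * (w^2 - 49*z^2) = w^5*z - 2*w^4*z^2 + w^4*z - 57*w^3*z^3 - 2*w^3*z^2 + 98*w^2*z^4 - 57*w^2*z^3 + 392*w*z^5 + 98*w*z^4 + 392*z^5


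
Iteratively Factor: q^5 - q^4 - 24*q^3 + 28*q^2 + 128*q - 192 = (q + 4)*(q^4 - 5*q^3 - 4*q^2 + 44*q - 48) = (q - 4)*(q + 4)*(q^3 - q^2 - 8*q + 12) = (q - 4)*(q - 2)*(q + 4)*(q^2 + q - 6) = (q - 4)*(q - 2)^2*(q + 4)*(q + 3)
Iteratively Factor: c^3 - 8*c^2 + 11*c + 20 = (c - 4)*(c^2 - 4*c - 5) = (c - 5)*(c - 4)*(c + 1)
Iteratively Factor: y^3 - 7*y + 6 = (y - 2)*(y^2 + 2*y - 3) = (y - 2)*(y + 3)*(y - 1)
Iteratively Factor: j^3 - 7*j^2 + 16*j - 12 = (j - 3)*(j^2 - 4*j + 4) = (j - 3)*(j - 2)*(j - 2)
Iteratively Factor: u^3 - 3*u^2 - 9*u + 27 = (u + 3)*(u^2 - 6*u + 9) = (u - 3)*(u + 3)*(u - 3)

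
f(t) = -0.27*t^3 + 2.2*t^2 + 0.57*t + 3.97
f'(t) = -0.81*t^2 + 4.4*t + 0.57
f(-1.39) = 8.15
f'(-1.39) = -7.11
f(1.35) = 8.08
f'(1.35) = 5.03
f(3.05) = 18.51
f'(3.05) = 6.45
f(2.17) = 12.81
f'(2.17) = 6.30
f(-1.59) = 9.71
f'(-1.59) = -8.47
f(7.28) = 20.54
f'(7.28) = -10.33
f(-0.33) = 4.03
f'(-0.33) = -0.97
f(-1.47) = 8.74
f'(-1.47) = -7.65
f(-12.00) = 780.49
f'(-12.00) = -168.87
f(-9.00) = 373.87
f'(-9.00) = -104.64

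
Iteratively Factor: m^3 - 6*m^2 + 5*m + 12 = (m + 1)*(m^2 - 7*m + 12) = (m - 4)*(m + 1)*(m - 3)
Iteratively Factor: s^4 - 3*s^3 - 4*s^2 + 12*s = (s + 2)*(s^3 - 5*s^2 + 6*s) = (s - 2)*(s + 2)*(s^2 - 3*s) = s*(s - 2)*(s + 2)*(s - 3)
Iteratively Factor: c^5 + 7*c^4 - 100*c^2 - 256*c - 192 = (c + 2)*(c^4 + 5*c^3 - 10*c^2 - 80*c - 96) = (c + 2)^2*(c^3 + 3*c^2 - 16*c - 48) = (c + 2)^2*(c + 3)*(c^2 - 16) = (c - 4)*(c + 2)^2*(c + 3)*(c + 4)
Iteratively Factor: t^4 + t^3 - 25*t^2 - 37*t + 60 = (t + 3)*(t^3 - 2*t^2 - 19*t + 20) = (t - 1)*(t + 3)*(t^2 - t - 20) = (t - 1)*(t + 3)*(t + 4)*(t - 5)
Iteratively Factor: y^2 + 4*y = (y)*(y + 4)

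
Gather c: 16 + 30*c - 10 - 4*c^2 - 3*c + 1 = -4*c^2 + 27*c + 7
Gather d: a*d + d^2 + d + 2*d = d^2 + d*(a + 3)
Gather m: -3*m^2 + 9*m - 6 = -3*m^2 + 9*m - 6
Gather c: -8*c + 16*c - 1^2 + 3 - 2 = 8*c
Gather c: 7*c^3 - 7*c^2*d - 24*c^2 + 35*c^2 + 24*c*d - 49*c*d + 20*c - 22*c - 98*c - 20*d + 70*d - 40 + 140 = 7*c^3 + c^2*(11 - 7*d) + c*(-25*d - 100) + 50*d + 100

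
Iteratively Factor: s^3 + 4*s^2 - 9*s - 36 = (s - 3)*(s^2 + 7*s + 12) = (s - 3)*(s + 3)*(s + 4)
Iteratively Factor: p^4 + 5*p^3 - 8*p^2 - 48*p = (p + 4)*(p^3 + p^2 - 12*p) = (p + 4)^2*(p^2 - 3*p) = p*(p + 4)^2*(p - 3)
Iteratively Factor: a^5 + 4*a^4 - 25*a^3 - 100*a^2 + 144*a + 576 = (a + 4)*(a^4 - 25*a^2 + 144) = (a + 3)*(a + 4)*(a^3 - 3*a^2 - 16*a + 48) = (a - 3)*(a + 3)*(a + 4)*(a^2 - 16) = (a - 3)*(a + 3)*(a + 4)^2*(a - 4)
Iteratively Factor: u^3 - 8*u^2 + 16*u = (u - 4)*(u^2 - 4*u) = u*(u - 4)*(u - 4)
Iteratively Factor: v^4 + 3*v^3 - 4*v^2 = (v)*(v^3 + 3*v^2 - 4*v) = v^2*(v^2 + 3*v - 4) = v^2*(v + 4)*(v - 1)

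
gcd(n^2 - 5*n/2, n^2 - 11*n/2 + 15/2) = n - 5/2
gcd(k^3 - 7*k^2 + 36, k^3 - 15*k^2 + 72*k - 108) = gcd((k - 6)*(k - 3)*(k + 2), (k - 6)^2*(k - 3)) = k^2 - 9*k + 18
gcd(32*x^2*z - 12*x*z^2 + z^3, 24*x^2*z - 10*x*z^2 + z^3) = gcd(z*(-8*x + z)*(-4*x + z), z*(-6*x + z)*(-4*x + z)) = 4*x*z - z^2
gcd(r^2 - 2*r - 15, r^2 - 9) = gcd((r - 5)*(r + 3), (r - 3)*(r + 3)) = r + 3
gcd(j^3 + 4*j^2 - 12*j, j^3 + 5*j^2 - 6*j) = j^2 + 6*j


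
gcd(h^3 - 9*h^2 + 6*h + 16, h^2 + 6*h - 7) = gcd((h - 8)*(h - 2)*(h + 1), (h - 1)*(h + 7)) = 1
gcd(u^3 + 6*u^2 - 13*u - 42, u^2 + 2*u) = u + 2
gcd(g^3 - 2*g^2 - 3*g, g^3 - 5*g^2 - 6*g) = g^2 + g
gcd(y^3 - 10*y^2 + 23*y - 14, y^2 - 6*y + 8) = y - 2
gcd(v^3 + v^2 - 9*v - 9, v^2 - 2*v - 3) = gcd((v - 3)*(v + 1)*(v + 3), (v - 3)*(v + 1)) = v^2 - 2*v - 3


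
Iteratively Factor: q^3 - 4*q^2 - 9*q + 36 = (q + 3)*(q^2 - 7*q + 12) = (q - 4)*(q + 3)*(q - 3)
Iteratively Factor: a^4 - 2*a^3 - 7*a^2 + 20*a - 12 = (a - 2)*(a^3 - 7*a + 6) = (a - 2)^2*(a^2 + 2*a - 3) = (a - 2)^2*(a + 3)*(a - 1)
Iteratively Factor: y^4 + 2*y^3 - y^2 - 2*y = (y)*(y^3 + 2*y^2 - y - 2) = y*(y + 1)*(y^2 + y - 2) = y*(y + 1)*(y + 2)*(y - 1)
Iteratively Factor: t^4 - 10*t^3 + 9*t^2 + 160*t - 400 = (t - 5)*(t^3 - 5*t^2 - 16*t + 80) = (t - 5)*(t - 4)*(t^2 - t - 20) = (t - 5)^2*(t - 4)*(t + 4)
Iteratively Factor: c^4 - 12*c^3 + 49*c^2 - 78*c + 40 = (c - 2)*(c^3 - 10*c^2 + 29*c - 20) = (c - 4)*(c - 2)*(c^2 - 6*c + 5) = (c - 4)*(c - 2)*(c - 1)*(c - 5)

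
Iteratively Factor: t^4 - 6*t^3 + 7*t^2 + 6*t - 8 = (t - 2)*(t^3 - 4*t^2 - t + 4) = (t - 2)*(t - 1)*(t^2 - 3*t - 4) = (t - 4)*(t - 2)*(t - 1)*(t + 1)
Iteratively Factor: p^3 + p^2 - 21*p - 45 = (p - 5)*(p^2 + 6*p + 9) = (p - 5)*(p + 3)*(p + 3)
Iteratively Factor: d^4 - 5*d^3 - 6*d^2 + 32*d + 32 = (d + 2)*(d^3 - 7*d^2 + 8*d + 16) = (d - 4)*(d + 2)*(d^2 - 3*d - 4) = (d - 4)^2*(d + 2)*(d + 1)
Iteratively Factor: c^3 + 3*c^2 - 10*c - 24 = (c + 2)*(c^2 + c - 12) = (c - 3)*(c + 2)*(c + 4)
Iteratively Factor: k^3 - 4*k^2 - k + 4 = (k + 1)*(k^2 - 5*k + 4) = (k - 1)*(k + 1)*(k - 4)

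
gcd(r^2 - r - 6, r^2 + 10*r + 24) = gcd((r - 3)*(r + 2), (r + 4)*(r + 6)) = 1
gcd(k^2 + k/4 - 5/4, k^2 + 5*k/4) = k + 5/4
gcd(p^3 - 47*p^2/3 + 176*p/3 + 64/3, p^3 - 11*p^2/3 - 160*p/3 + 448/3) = p - 8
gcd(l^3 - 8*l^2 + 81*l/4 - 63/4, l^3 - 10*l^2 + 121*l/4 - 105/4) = l^2 - 5*l + 21/4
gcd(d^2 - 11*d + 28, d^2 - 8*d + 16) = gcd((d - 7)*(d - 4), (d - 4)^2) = d - 4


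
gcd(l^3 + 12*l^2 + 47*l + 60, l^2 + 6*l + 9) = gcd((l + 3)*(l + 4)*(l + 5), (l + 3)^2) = l + 3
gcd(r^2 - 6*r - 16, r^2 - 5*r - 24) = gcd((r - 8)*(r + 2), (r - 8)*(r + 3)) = r - 8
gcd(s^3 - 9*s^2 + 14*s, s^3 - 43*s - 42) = s - 7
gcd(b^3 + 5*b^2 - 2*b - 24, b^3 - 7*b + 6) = b^2 + b - 6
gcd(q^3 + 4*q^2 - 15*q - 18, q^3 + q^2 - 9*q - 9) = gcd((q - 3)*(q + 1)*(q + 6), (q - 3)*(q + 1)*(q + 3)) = q^2 - 2*q - 3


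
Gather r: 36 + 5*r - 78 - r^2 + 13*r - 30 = -r^2 + 18*r - 72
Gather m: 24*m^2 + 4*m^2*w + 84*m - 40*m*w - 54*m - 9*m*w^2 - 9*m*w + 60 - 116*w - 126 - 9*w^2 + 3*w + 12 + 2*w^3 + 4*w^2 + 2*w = m^2*(4*w + 24) + m*(-9*w^2 - 49*w + 30) + 2*w^3 - 5*w^2 - 111*w - 54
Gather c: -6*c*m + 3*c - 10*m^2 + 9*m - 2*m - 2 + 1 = c*(3 - 6*m) - 10*m^2 + 7*m - 1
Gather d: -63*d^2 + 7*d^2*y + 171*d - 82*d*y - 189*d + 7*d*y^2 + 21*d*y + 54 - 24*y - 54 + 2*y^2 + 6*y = d^2*(7*y - 63) + d*(7*y^2 - 61*y - 18) + 2*y^2 - 18*y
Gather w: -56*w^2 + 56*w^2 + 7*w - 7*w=0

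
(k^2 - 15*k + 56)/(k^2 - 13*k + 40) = (k - 7)/(k - 5)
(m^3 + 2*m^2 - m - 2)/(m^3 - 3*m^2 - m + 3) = (m + 2)/(m - 3)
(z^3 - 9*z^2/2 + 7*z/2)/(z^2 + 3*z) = (2*z^2 - 9*z + 7)/(2*(z + 3))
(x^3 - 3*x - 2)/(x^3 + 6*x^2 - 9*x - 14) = (x + 1)/(x + 7)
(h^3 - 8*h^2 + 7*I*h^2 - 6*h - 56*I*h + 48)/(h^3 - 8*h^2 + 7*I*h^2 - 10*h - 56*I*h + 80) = (h^2 + 7*I*h - 6)/(h^2 + 7*I*h - 10)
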